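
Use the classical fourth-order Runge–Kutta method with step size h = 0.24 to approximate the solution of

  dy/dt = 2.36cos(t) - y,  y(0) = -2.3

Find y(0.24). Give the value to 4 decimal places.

RK4: k1 = f(t_n, y_n); k2 = f(t_n + h/2, y_n + (h/2)·k1); k3 = f(t_n + h/2, y_n + (h/2)·k2); k4 = f(t_n + h, y_n + h·k3); y_{n+1} = y_n + (h/6)·(k1 + 2k2 + 2k3 + k4).
t=0.000000, y=-2.300000:
  k1 = f(0.000000, -2.300000) = 4.660000
  k2 = f(0.120000, -1.740800) = 4.083828
  k3 = f(0.120000, -1.809941) = 4.152969
  k4 = f(0.240000, -1.303287) = 3.595645
  y ← -2.300000 + (0.24/6)·(k1 + 2k2 + 2k3 + k4) = -1.310830
y(0.24) ≈ -1.3108

-1.3108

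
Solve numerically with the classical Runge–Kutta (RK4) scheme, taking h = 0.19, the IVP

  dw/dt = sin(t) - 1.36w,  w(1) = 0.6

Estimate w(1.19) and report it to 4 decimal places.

RK4: k1 = f(t_n, w_n); k2 = f(t_n + h/2, w_n + (h/2)·k1); k3 = f(t_n + h/2, w_n + (h/2)·k2); k4 = f(t_n + h, w_n + h·k3); w_{n+1} = w_n + (h/6)·(k1 + 2k2 + 2k3 + k4).
t=1.000000, w=0.600000:
  k1 = f(1.000000, 0.600000) = 0.025471
  k2 = f(1.095000, 0.602420) = 0.069637
  k3 = f(1.095000, 0.606616) = 0.063931
  k4 = f(1.190000, 0.612147) = 0.095849
  w ← 0.600000 + (0.19/6)·(k1 + 2k2 + 2k3 + k4) = 0.612301
w(1.19) ≈ 0.6123

0.6123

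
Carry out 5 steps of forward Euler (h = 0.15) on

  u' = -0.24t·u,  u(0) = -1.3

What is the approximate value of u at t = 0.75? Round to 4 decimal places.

-1.2311

Euler: u_{n+1} = u_n + h·f(t_n, u_n).
t=0.000000, u=-1.300000: f=0.000000 → u ← -1.300000 + 0.15·0.000000 = -1.300000
t=0.150000, u=-1.300000: f=0.046800 → u ← -1.300000 + 0.15·0.046800 = -1.292980
t=0.300000, u=-1.292980: f=0.093095 → u ← -1.292980 + 0.15·0.093095 = -1.279016
t=0.450000, u=-1.279016: f=0.138134 → u ← -1.279016 + 0.15·0.138134 = -1.258296
t=0.600000, u=-1.258296: f=0.181195 → u ← -1.258296 + 0.15·0.181195 = -1.231117
u(0.75) ≈ -1.2311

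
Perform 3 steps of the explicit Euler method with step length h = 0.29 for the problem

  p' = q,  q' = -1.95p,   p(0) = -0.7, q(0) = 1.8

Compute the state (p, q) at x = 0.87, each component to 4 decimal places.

1.1248, 2.0371

Euler on (p,q): p_{n+1} = p_n + h·p', q_{n+1} = q_n + h·q'.
0.000000: (-0.700000, 1.800000); f=(1.800000, 1.365000) → (-0.178000, 2.195850)
0.290000: (-0.178000, 2.195850); f=(2.195850, 0.347100) → (0.458797, 2.296509)
0.580000: (0.458797, 2.296509); f=(2.296509, -0.894653) → (1.124784, 2.037060)
(p(0.87), q(0.87)) ≈ (1.1248, 2.0371)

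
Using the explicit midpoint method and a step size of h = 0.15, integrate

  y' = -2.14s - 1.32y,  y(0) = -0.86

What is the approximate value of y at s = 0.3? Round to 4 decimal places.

-0.6678

Midpoint: k1 = f(s_n, y_n); k2 = f(s_n + h/2, y_n + (h/2)·k1); y_{n+1} = y_n + h·k2.
s=0.000000, y=-0.860000:
  k1 = f(0.000000, -0.860000) = 1.135200
  k2 = f(0.075000, -0.774860) = 0.862315
  y ← -0.860000 + 0.15·0.862315 = -0.730653
s=0.150000, y=-0.730653:
  k1 = f(0.150000, -0.730653) = 0.643462
  k2 = f(0.225000, -0.682393) = 0.419259
  y ← -0.730653 + 0.15·0.419259 = -0.667764
y(0.3) ≈ -0.6678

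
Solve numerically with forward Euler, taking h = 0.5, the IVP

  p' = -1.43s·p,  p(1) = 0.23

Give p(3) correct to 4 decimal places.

-0.0016

Euler: p_{n+1} = p_n + h·f(s_n, p_n).
s=1.000000, p=0.230000: f=-0.328900 → p ← 0.230000 + 0.5·(-0.328900) = 0.065550
s=1.500000, p=0.065550: f=-0.140605 → p ← 0.065550 + 0.5·(-0.140605) = -0.004752
s=2.000000, p=-0.004752: f=0.013592 → p ← -0.004752 + 0.5·0.013592 = 0.002044
s=2.500000, p=0.002044: f=-0.007306 → p ← 0.002044 + 0.5·(-0.007306) = -0.001609
p(3) ≈ -0.0016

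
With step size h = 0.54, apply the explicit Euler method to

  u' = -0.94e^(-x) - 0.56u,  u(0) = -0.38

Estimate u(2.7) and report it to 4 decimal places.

-0.4959

Euler: u_{n+1} = u_n + h·f(x_n, u_n).
x=0.000000, u=-0.380000: f=-0.727200 → u ← -0.380000 + 0.54·(-0.727200) = -0.772688
x=0.540000, u=-0.772688: f=-0.115078 → u ← -0.772688 + 0.54·(-0.115078) = -0.834830
x=1.080000, u=-0.834830: f=0.148285 → u ← -0.834830 + 0.54·0.148285 = -0.754756
x=1.620000, u=-0.754756: f=0.236639 → u ← -0.754756 + 0.54·0.236639 = -0.626971
x=2.160000, u=-0.626971: f=0.242698 → u ← -0.626971 + 0.54·0.242698 = -0.495914
u(2.7) ≈ -0.4959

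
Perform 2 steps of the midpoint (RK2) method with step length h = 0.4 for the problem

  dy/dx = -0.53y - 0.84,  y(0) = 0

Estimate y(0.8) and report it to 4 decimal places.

Midpoint: k1 = f(x_n, y_n); k2 = f(x_n + h/2, y_n + (h/2)·k1); y_{n+1} = y_n + h·k2.
x=0.000000, y=0.000000:
  k1 = f(0.000000, 0.000000) = -0.840000
  k2 = f(0.200000, -0.168000) = -0.750960
  y ← 0.000000 + 0.4·(-0.750960) = -0.300384
x=0.400000, y=-0.300384:
  k1 = f(0.400000, -0.300384) = -0.680796
  k2 = f(0.600000, -0.436543) = -0.608632
  y ← -0.300384 + 0.4·(-0.608632) = -0.543837
y(0.8) ≈ -0.5438

-0.5438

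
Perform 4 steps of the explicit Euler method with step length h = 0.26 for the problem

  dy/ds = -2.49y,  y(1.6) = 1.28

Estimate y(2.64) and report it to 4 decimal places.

Euler: y_{n+1} = y_n + h·f(s_n, y_n).
s=1.600000, y=1.280000: f=-3.187200 → y ← 1.280000 + 0.26·(-3.187200) = 0.451328
s=1.860000, y=0.451328: f=-1.123807 → y ← 0.451328 + 0.26·(-1.123807) = 0.159138
s=2.120000, y=0.159138: f=-0.396254 → y ← 0.159138 + 0.26·(-0.396254) = 0.056112
s=2.380000, y=0.056112: f=-0.139719 → y ← 0.056112 + 0.26·(-0.139719) = 0.019785
y(2.64) ≈ 0.0198

0.0198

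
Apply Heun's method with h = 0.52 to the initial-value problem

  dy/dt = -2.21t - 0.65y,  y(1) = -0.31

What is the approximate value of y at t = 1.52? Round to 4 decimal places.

Heun: k1 = f(t_n, y_n); k2 = f(t_n + h, y_n + h·k1); y_{n+1} = y_n + (h/2)·(k1 + k2).
t=1.000000, y=-0.310000:
  k1 = f(1.000000, -0.310000) = -2.008500
  k2 = f(1.520000, -1.354420) = -2.478827
  y ← -0.310000 + (0.52/2)·(-2.008500 + (-2.478827)) = -1.476705
y(1.52) ≈ -1.4767

-1.4767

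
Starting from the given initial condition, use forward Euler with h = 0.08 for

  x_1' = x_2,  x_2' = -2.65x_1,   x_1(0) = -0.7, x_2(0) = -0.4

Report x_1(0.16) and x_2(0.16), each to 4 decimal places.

Euler on (x_1,x_2): x_1_{n+1} = x_1_n + h·x_1', x_2_{n+1} = x_2_n + h·x_2'.
0.000000: (-0.700000, -0.400000); f=(-0.400000, 1.855000) → (-0.732000, -0.251600)
0.080000: (-0.732000, -0.251600); f=(-0.251600, 1.939800) → (-0.752128, -0.096416)
(x_1(0.16), x_2(0.16)) ≈ (-0.7521, -0.0964)

-0.7521, -0.0964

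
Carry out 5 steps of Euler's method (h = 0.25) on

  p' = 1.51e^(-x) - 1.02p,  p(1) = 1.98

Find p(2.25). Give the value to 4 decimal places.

Euler: p_{n+1} = p_n + h·f(x_n, p_n).
x=1.000000, p=1.980000: f=-1.464102 → p ← 1.980000 + 0.25·(-1.464102) = 1.613974
x=1.250000, p=1.613974: f=-1.213632 → p ← 1.613974 + 0.25·(-1.213632) = 1.310567
x=1.500000, p=1.310567: f=-0.999851 → p ← 1.310567 + 0.25·(-0.999851) = 1.060604
x=1.750000, p=1.060604: f=-0.819417 → p ← 1.060604 + 0.25·(-0.819417) = 0.855749
x=2.000000, p=0.855749: f=-0.668508 → p ← 0.855749 + 0.25·(-0.668508) = 0.688622
p(2.25) ≈ 0.6886

0.6886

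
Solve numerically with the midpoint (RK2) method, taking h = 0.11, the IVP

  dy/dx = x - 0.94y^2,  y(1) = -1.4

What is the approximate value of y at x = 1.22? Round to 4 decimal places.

-1.6223

Midpoint: k1 = f(x_n, y_n); k2 = f(x_n + h/2, y_n + (h/2)·k1); y_{n+1} = y_n + h·k2.
x=1.000000, y=-1.400000:
  k1 = f(1.000000, -1.400000) = -0.842400
  k2 = f(1.055000, -1.446332) = -0.911364
  y ← -1.400000 + 0.11·(-0.911364) = -1.500250
x=1.110000, y=-1.500250:
  k1 = f(1.110000, -1.500250) = -1.005705
  k2 = f(1.165000, -1.555564) = -1.109592
  y ← -1.500250 + 0.11·(-1.109592) = -1.622305
y(1.22) ≈ -1.6223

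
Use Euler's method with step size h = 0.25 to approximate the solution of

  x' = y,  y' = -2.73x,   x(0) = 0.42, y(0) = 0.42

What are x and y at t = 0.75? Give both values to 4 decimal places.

Euler on (x,y): x_{n+1} = x_n + h·x', y_{n+1} = y_n + h·y'.
0.000000: (0.420000, 0.420000); f=(0.420000, -1.146600) → (0.525000, 0.133350)
0.250000: (0.525000, 0.133350); f=(0.133350, -1.433250) → (0.558338, -0.224963)
0.500000: (0.558338, -0.224963); f=(-0.224963, -1.524261) → (0.502097, -0.606028)
(x(0.75), y(0.75)) ≈ (0.5021, -0.6060)

0.5021, -0.6060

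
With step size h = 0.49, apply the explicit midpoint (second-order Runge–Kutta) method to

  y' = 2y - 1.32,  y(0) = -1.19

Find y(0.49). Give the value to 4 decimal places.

-3.8914

Midpoint: k1 = f(x_n, y_n); k2 = f(x_n + h/2, y_n + (h/2)·k1); y_{n+1} = y_n + h·k2.
x=0.000000, y=-1.190000:
  k1 = f(0.000000, -1.190000) = -3.700000
  k2 = f(0.245000, -2.096500) = -5.513000
  y ← -1.190000 + 0.49·(-5.513000) = -3.891370
y(0.49) ≈ -3.8914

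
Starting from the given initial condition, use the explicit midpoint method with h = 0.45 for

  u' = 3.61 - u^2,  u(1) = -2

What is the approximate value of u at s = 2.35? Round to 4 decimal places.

-25.4307

Midpoint: k1 = f(s_n, u_n); k2 = f(s_n + h/2, u_n + (h/2)·k1); u_{n+1} = u_n + h·k2.
s=1.000000, u=-2.000000:
  k1 = f(1.000000, -2.000000) = -0.390000
  k2 = f(1.225000, -2.087750) = -0.748700
  u ← -2.000000 + 0.45·(-0.748700) = -2.336915
s=1.450000, u=-2.336915:
  k1 = f(1.450000, -2.336915) = -1.851172
  k2 = f(1.675000, -2.753429) = -3.971370
  u ← -2.336915 + 0.45·(-3.971370) = -4.124031
s=1.900000, u=-4.124031:
  k1 = f(1.900000, -4.124031) = -13.397634
  k2 = f(2.125000, -7.138499) = -47.348169
  u ← -4.124031 + 0.45·(-47.348169) = -25.430708
u(2.35) ≈ -25.4307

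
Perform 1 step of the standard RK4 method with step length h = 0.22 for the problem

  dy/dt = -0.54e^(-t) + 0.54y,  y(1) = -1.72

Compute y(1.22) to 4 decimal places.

RK4: k1 = f(t_n, y_n); k2 = f(t_n + h/2, y_n + (h/2)·k1); k3 = f(t_n + h/2, y_n + (h/2)·k2); k4 = f(t_n + h, y_n + h·k3); y_{n+1} = y_n + (h/6)·(k1 + 2k2 + 2k3 + k4).
t=1.000000, y=-1.720000:
  k1 = f(1.000000, -1.720000) = -1.127455
  k2 = f(1.110000, -1.844020) = -1.173733
  k3 = f(1.110000, -1.849111) = -1.176482
  k4 = f(1.220000, -1.978826) = -1.227990
  y ← -1.720000 + (0.22/6)·(k1 + 2k2 + 2k3 + k4) = -1.978715
y(1.22) ≈ -1.9787

-1.9787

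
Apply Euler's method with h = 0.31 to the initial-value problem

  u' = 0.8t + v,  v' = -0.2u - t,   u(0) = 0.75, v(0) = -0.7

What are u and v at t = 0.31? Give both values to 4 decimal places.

0.5330, -0.7465

Euler on (u,v): u_{n+1} = u_n + h·u', v_{n+1} = v_n + h·v'.
0.000000: (0.750000, -0.700000); f=(-0.700000, -0.150000) → (0.533000, -0.746500)
(u(0.31), v(0.31)) ≈ (0.5330, -0.7465)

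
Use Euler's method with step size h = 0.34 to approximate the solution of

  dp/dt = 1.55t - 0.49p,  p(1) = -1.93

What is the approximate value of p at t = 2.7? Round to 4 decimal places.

Euler: p_{n+1} = p_n + h·f(t_n, p_n).
t=1.000000, p=-1.930000: f=2.495700 → p ← -1.930000 + 0.34·2.495700 = -1.081462
t=1.340000, p=-1.081462: f=2.606916 → p ← -1.081462 + 0.34·2.606916 = -0.195110
t=1.680000, p=-0.195110: f=2.699604 → p ← -0.195110 + 0.34·2.699604 = 0.722755
t=2.020000, p=0.722755: f=2.776850 → p ← 0.722755 + 0.34·2.776850 = 1.666884
t=2.360000, p=1.666884: f=2.841227 → p ← 1.666884 + 0.34·2.841227 = 2.632901
p(2.7) ≈ 2.6329

2.6329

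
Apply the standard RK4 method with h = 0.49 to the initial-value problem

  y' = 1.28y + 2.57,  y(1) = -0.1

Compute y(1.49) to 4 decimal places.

1.5626

RK4: k1 = f(t_n, y_n); k2 = f(t_n + h/2, y_n + (h/2)·k1); k3 = f(t_n + h/2, y_n + (h/2)·k2); k4 = f(t_n + h, y_n + h·k3); y_{n+1} = y_n + (h/6)·(k1 + 2k2 + 2k3 + k4).
t=1.000000, y=-0.100000:
  k1 = f(1.000000, -0.100000) = 2.442000
  k2 = f(1.245000, 0.498290) = 3.207811
  k3 = f(1.245000, 0.685914) = 3.447970
  k4 = f(1.490000, 1.589505) = 4.604567
  y ← -0.100000 + (0.49/6)·(k1 + 2k2 + 2k3 + k4) = 1.562580
y(1.49) ≈ 1.5626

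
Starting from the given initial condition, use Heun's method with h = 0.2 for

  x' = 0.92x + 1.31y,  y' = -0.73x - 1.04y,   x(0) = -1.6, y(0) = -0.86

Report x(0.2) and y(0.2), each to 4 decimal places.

Heun on (x,y): k1 = f(s_n, state_n); k2 = f(s_n + h, state_n + h·k1); state_{n+1} = state_n + (h/2)·(k1 + k2).
0.000000: (-1.600000, -0.860000)
  k1 = (-2.598600, 2.062400)
  predictor → (-2.119720, -0.447520)
  k2 = (-2.536394, 2.012816)
  → (-2.113499, -0.452478)
(x(0.2), y(0.2)) ≈ (-2.1135, -0.4525)

-2.1135, -0.4525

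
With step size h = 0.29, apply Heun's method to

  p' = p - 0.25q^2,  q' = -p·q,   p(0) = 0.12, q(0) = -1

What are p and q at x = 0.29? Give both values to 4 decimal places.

Heun on (p,q): k1 = f(x_n, state_n); k2 = f(x_n + h, state_n + h·k1); state_{n+1} = state_n + (h/2)·(k1 + k2).
0.000000: (0.120000, -1.000000)
  k1 = (-0.130000, 0.120000)
  predictor → (0.082300, -0.965200)
  k2 = (-0.150603, 0.079436)
  → (0.079313, -0.971082)
(p(0.29), q(0.29)) ≈ (0.0793, -0.9711)

0.0793, -0.9711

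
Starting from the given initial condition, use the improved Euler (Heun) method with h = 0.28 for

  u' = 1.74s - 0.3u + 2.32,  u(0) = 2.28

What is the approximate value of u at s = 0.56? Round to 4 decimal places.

3.3840

Heun: k1 = f(s_n, u_n); k2 = f(s_n + h, u_n + h·k1); u_{n+1} = u_n + (h/2)·(k1 + k2).
s=0.000000, u=2.280000:
  k1 = f(0.000000, 2.280000) = 1.636000
  k2 = f(0.280000, 2.738080) = 1.985776
  u ← 2.280000 + (0.28/2)·(1.636000 + 1.985776) = 2.787049
s=0.280000, u=2.787049:
  k1 = f(0.280000, 2.787049) = 1.971085
  k2 = f(0.560000, 3.338953) = 2.292714
  u ← 2.787049 + (0.28/2)·(1.971085 + 2.292714) = 3.383981
u(0.56) ≈ 3.3840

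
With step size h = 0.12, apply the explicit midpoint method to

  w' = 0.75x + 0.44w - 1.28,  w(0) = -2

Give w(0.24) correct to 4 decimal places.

-2.5243

Midpoint: k1 = f(x_n, w_n); k2 = f(x_n + h/2, w_n + (h/2)·k1); w_{n+1} = w_n + h·k2.
x=0.000000, w=-2.000000:
  k1 = f(0.000000, -2.000000) = -2.160000
  k2 = f(0.060000, -2.129600) = -2.172024
  w ← -2.000000 + 0.12·(-2.172024) = -2.260643
x=0.120000, w=-2.260643:
  k1 = f(0.120000, -2.260643) = -2.184683
  k2 = f(0.180000, -2.391724) = -2.197358
  w ← -2.260643 + 0.12·(-2.197358) = -2.524326
w(0.24) ≈ -2.5243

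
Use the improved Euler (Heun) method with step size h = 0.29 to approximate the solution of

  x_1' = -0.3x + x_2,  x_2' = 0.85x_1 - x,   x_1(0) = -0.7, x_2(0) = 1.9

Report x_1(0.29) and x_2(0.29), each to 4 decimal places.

-0.1866, 1.7533

Heun on (x_1,x_2): k1 = f(x_n, state_n); k2 = f(x_n + h, state_n + h·k1); state_{n+1} = state_n + (h/2)·(k1 + k2).
0.000000: (-0.700000, 1.900000)
  k1 = (1.900000, -0.595000)
  predictor → (-0.149000, 1.727450)
  k2 = (1.640450, -0.416650)
  → (-0.186635, 1.753311)
(x_1(0.29), x_2(0.29)) ≈ (-0.1866, 1.7533)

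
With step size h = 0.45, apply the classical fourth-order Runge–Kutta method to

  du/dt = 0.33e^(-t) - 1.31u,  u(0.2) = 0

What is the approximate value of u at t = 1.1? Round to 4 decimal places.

0.0861

RK4: k1 = f(t_n, u_n); k2 = f(t_n + h/2, u_n + (h/2)·k1); k3 = f(t_n + h/2, u_n + (h/2)·k2); k4 = f(t_n + h, u_n + h·k3); u_{n+1} = u_n + (h/6)·(k1 + 2k2 + 2k3 + k4).
t=0.200000, u=0.000000:
  k1 = f(0.200000, 0.000000) = 0.270181
  k2 = f(0.425000, 0.060791) = 0.136108
  k3 = f(0.425000, 0.030624) = 0.175626
  k4 = f(0.650000, 0.079032) = 0.068743
  u ← 0.000000 + (0.45/6)·(k1 + 2k2 + 2k3 + k4) = 0.072179
t=0.650000, u=0.072179:
  k1 = f(0.650000, 0.072179) = 0.077720
  k2 = f(0.875000, 0.089666) = 0.020101
  k3 = f(0.875000, 0.076702) = 0.037084
  k4 = f(1.100000, 0.088867) = -0.006569
  u ← 0.072179 + (0.45/6)·(k1 + 2k2 + 2k3 + k4) = 0.086094
u(1.1) ≈ 0.0861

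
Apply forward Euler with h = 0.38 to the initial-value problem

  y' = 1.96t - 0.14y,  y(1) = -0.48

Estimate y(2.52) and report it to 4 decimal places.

4.0028

Euler: y_{n+1} = y_n + h·f(t_n, y_n).
t=1.000000, y=-0.480000: f=2.027200 → y ← -0.480000 + 0.38·2.027200 = 0.290336
t=1.380000, y=0.290336: f=2.664153 → y ← 0.290336 + 0.38·2.664153 = 1.302714
t=1.760000, y=1.302714: f=3.267220 → y ← 1.302714 + 0.38·3.267220 = 2.544258
t=2.140000, y=2.544258: f=3.838204 → y ← 2.544258 + 0.38·3.838204 = 4.002775
y(2.52) ≈ 4.0028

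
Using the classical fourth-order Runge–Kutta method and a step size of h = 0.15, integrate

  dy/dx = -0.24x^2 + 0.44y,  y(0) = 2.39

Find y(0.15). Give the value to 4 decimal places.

RK4: k1 = f(x_n, y_n); k2 = f(x_n + h/2, y_n + (h/2)·k1); k3 = f(x_n + h/2, y_n + (h/2)·k2); k4 = f(x_n + h, y_n + h·k3); y_{n+1} = y_n + (h/6)·(k1 + 2k2 + 2k3 + k4).
x=0.000000, y=2.390000:
  k1 = f(0.000000, 2.390000) = 1.051600
  k2 = f(0.075000, 2.468870) = 1.084953
  k3 = f(0.075000, 2.471371) = 1.086053
  k4 = f(0.150000, 2.552908) = 1.117880
  y ← 2.390000 + (0.15/6)·(k1 + 2k2 + 2k3 + k4) = 2.552787
y(0.15) ≈ 2.5528

2.5528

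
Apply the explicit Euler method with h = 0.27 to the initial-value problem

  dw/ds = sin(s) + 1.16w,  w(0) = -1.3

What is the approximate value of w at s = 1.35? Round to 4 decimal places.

-4.1795

Euler: w_{n+1} = w_n + h·f(s_n, w_n).
s=0.000000, w=-1.300000: f=-1.508000 → w ← -1.300000 + 0.27·(-1.508000) = -1.707160
s=0.270000, w=-1.707160: f=-1.713574 → w ← -1.707160 + 0.27·(-1.713574) = -2.169825
s=0.540000, w=-2.169825: f=-2.002861 → w ← -2.169825 + 0.27·(-2.002861) = -2.710598
s=0.810000, w=-2.710598: f=-2.420006 → w ← -2.710598 + 0.27·(-2.420006) = -3.363999
s=1.080000, w=-3.363999: f=-3.020281 → w ← -3.363999 + 0.27·(-3.020281) = -4.179475
w(1.35) ≈ -4.1795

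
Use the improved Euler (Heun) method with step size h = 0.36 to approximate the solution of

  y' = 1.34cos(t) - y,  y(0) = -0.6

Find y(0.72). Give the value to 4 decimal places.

Heun: k1 = f(t_n, y_n); k2 = f(t_n + h, y_n + h·k1); y_{n+1} = y_n + (h/2)·(k1 + k2).
t=0.000000, y=-0.600000:
  k1 = f(0.000000, -0.600000) = 1.940000
  k2 = f(0.360000, 0.098400) = 1.155702
  y ← -0.600000 + (0.36/2)·(1.940000 + 1.155702) = -0.042774
t=0.360000, y=-0.042774:
  k1 = f(0.360000, -0.042774) = 1.296875
  k2 = f(0.720000, 0.424101) = 0.583318
  y ← -0.042774 + (0.36/2)·(1.296875 + 0.583318) = 0.295661
y(0.72) ≈ 0.2957

0.2957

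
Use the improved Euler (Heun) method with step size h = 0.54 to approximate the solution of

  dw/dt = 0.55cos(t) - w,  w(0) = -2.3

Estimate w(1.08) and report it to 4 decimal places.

-0.5970

Heun: k1 = f(t_n, w_n); k2 = f(t_n + h, w_n + h·k1); w_{n+1} = w_n + (h/2)·(k1 + k2).
t=0.000000, w=-2.300000:
  k1 = f(0.000000, -2.300000) = 2.850000
  k2 = f(0.540000, -0.761000) = 1.232740
  w ← -2.300000 + (0.54/2)·(2.850000 + 1.232740) = -1.197660
t=0.540000, w=-1.197660:
  k1 = f(0.540000, -1.197660) = 1.669400
  k2 = f(1.080000, -0.296184) = 0.555415
  w ← -1.197660 + (0.54/2)·(1.669400 + 0.555415) = -0.596960
w(1.08) ≈ -0.5970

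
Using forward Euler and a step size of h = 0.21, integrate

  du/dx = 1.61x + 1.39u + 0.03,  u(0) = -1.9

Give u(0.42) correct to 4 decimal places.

-3.0857

Euler: u_{n+1} = u_n + h·f(x_n, u_n).
x=0.000000, u=-1.900000: f=-2.611000 → u ← -1.900000 + 0.21·(-2.611000) = -2.448310
x=0.210000, u=-2.448310: f=-3.035051 → u ← -2.448310 + 0.21·(-3.035051) = -3.085671
u(0.42) ≈ -3.0857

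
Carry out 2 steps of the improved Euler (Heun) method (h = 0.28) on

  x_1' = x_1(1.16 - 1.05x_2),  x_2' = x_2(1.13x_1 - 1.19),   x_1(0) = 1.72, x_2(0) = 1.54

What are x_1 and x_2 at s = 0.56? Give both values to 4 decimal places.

1.1285, 1.9733

Heun on (x_1,x_2): k1 = f(s_n, state_n); k2 = f(s_n + h, state_n + h·k1); state_{n+1} = state_n + (h/2)·(k1 + k2).
0.000000: (1.720000, 1.540000)
  k1 = (-0.786040, 1.160544)
  predictor → (1.499909, 1.864952)
  k2 = (-1.197227, 0.941609)
  → (1.442343, 1.834301)
0.280000: (1.442343, 1.834301)
  k1 = (-1.104858, 0.806812)
  predictor → (1.132982, 2.060209)
  k2 = (-1.136630, 0.185975)
  → (1.128534, 1.973292)
(x_1(0.56), x_2(0.56)) ≈ (1.1285, 1.9733)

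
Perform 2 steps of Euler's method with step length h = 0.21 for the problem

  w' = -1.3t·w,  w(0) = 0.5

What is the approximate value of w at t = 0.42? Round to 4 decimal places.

Euler: w_{n+1} = w_n + h·f(t_n, w_n).
t=0.000000, w=0.500000: f=0.000000 → w ← 0.500000 + 0.21·0.000000 = 0.500000
t=0.210000, w=0.500000: f=-0.136500 → w ← 0.500000 + 0.21·(-0.136500) = 0.471335
w(0.42) ≈ 0.4713

0.4713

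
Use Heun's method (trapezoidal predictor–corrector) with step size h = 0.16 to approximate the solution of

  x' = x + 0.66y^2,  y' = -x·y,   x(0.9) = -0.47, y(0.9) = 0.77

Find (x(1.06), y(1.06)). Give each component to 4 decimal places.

-0.4787, 0.8309

Heun on (x,y): k1 = f(s_n, state_n); k2 = f(s_n + h, state_n + h·k1); state_{n+1} = state_n + (h/2)·(k1 + k2).
0.900000: (-0.470000, 0.770000)
  k1 = (-0.078686, 0.361900)
  predictor → (-0.482590, 0.827904)
  k2 = (-0.030209, 0.399538)
  → (-0.478712, 0.830915)
(x(1.06), y(1.06)) ≈ (-0.4787, 0.8309)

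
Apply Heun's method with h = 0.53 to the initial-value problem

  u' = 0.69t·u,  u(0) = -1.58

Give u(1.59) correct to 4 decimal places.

Heun: k1 = f(t_n, u_n); k2 = f(t_n + h, u_n + h·k1); u_{n+1} = u_n + (h/2)·(k1 + k2).
t=0.000000, u=-1.580000:
  k1 = f(0.000000, -1.580000) = 0.000000
  k2 = f(0.530000, -1.580000) = -0.577806
  u ← -1.580000 + (0.53/2)·(0.000000 + (-0.577806)) = -1.733119
t=0.530000, u=-1.733119:
  k1 = f(0.530000, -1.733119) = -0.633801
  k2 = f(1.060000, -2.069033) = -1.513291
  u ← -1.733119 + (0.53/2)·(-0.633801 + (-1.513291)) = -2.302098
t=1.060000, u=-2.302098:
  k1 = f(1.060000, -2.302098) = -1.683755
  k2 = f(1.590000, -3.194488) = -3.504673
  u ← -2.302098 + (0.53/2)·(-1.683755 + (-3.504673)) = -3.677031
u(1.59) ≈ -3.6770

-3.6770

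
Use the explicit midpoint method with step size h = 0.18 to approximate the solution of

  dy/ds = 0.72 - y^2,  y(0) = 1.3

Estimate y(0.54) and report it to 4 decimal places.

Midpoint: k1 = f(s_n, y_n); k2 = f(s_n + h/2, y_n + (h/2)·k1); y_{n+1} = y_n + h·k2.
s=0.000000, y=1.300000:
  k1 = f(0.000000, 1.300000) = -0.970000
  k2 = f(0.090000, 1.212700) = -0.750641
  y ← 1.300000 + 0.18·(-0.750641) = 1.164885
s=0.180000, y=1.164885:
  k1 = f(0.180000, 1.164885) = -0.636956
  k2 = f(0.270000, 1.107559) = -0.506686
  y ← 1.164885 + 0.18·(-0.506686) = 1.073681
s=0.360000, y=1.073681:
  k1 = f(0.360000, 1.073681) = -0.432791
  k2 = f(0.450000, 1.034730) = -0.350666
  y ← 1.073681 + 0.18·(-0.350666) = 1.010561
y(0.54) ≈ 1.0106

1.0106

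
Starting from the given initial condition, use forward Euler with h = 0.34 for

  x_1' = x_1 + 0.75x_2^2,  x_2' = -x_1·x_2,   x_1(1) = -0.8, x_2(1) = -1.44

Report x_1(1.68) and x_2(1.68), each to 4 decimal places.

0.1276, -2.1700

Euler on (x_1,x_2): x_1_{n+1} = x_1_n + h·x_1', x_2_{n+1} = x_2_n + h·x_2'.
1.000000: (-0.800000, -1.440000); f=(0.755200, -1.152000) → (-0.543232, -1.831680)
1.340000: (-0.543232, -1.831680); f=(1.973057, -0.995027) → (0.127607, -2.169989)
(x_1(1.68), x_2(1.68)) ≈ (0.1276, -2.1700)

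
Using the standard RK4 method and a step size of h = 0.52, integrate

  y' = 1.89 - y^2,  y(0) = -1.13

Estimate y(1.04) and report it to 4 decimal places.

RK4: k1 = f(x_n, y_n); k2 = f(x_n + h/2, y_n + (h/2)·k1); k3 = f(x_n + h/2, y_n + (h/2)·k2); k4 = f(x_n + h, y_n + h·k3); y_{n+1} = y_n + (h/6)·(k1 + 2k2 + 2k3 + k4).
x=0.000000, y=-1.130000:
  k1 = f(0.000000, -1.130000) = 0.613100
  k2 = f(0.260000, -0.970594) = 0.947947
  k3 = f(0.260000, -0.883534) = 1.109368
  k4 = f(0.520000, -0.553129) = 1.584049
  y ← -1.130000 + (0.52/6)·(k1 + 2k2 + 2k3 + k4) = -0.582979
x=0.520000, y=-0.582979:
  k1 = f(0.520000, -0.582979) = 1.550135
  k2 = f(0.780000, -0.179944) = 1.857620
  k3 = f(0.780000, -0.099998) = 1.880000
  k4 = f(1.040000, 0.394621) = 1.734274
  y ← -0.582979 + (0.52/6)·(k1 + 2k2 + 2k3 + k4) = 0.349524
y(1.04) ≈ 0.3495

0.3495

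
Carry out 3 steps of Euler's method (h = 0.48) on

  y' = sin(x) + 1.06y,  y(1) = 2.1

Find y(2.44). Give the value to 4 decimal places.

9.2978

Euler: y_{n+1} = y_n + h·f(x_n, y_n).
x=1.000000, y=2.100000: f=3.067471 → y ← 2.100000 + 0.48·3.067471 = 3.572386
x=1.480000, y=3.572386: f=4.782610 → y ← 3.572386 + 0.48·4.782610 = 5.868039
x=1.960000, y=5.868039: f=7.145333 → y ← 5.868039 + 0.48·7.145333 = 9.297799
y(2.44) ≈ 9.2978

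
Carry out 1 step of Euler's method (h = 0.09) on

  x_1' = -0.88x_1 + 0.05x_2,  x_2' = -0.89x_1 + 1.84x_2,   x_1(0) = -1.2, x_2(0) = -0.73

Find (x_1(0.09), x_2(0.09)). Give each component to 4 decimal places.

Euler on (x_1,x_2): x_1_{n+1} = x_1_n + h·x_1', x_2_{n+1} = x_2_n + h·x_2'.
0.000000: (-1.200000, -0.730000); f=(1.019500, -0.275200) → (-1.108245, -0.754768)
(x_1(0.09), x_2(0.09)) ≈ (-1.1082, -0.7548)

-1.1082, -0.7548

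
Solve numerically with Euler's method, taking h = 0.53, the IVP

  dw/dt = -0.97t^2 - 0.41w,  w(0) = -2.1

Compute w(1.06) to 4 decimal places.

Euler: w_{n+1} = w_n + h·f(t_n, w_n).
t=0.000000, w=-2.100000: f=0.861000 → w ← -2.100000 + 0.53·0.861000 = -1.643670
t=0.530000, w=-1.643670: f=0.401432 → w ← -1.643670 + 0.53·0.401432 = -1.430911
w(1.06) ≈ -1.4309

-1.4309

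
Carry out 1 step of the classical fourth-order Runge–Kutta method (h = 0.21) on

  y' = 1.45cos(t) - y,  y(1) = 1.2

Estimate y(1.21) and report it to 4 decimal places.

1.0949

RK4: k1 = f(t_n, y_n); k2 = f(t_n + h/2, y_n + (h/2)·k1); k3 = f(t_n + h/2, y_n + (h/2)·k2); k4 = f(t_n + h, y_n + h·k3); y_{n+1} = y_n + (h/6)·(k1 + 2k2 + 2k3 + k4).
t=1.000000, y=1.200000:
  k1 = f(1.000000, 1.200000) = -0.416562
  k2 = f(1.105000, 1.156261) = -0.505016
  k3 = f(1.105000, 1.146973) = -0.495728
  k4 = f(1.210000, 1.095897) = -0.584019
  y ← 1.200000 + (0.21/6)·(k1 + 2k2 + 2k3 + k4) = 1.094928
y(1.21) ≈ 1.0949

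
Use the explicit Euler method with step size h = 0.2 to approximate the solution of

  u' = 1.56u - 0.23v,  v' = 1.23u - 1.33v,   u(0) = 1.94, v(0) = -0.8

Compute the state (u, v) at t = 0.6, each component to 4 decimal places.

4.4258, 1.2416

Euler on (u,v): u_{n+1} = u_n + h·u', v_{n+1} = v_n + h·v'.
0.000000: (1.940000, -0.800000); f=(3.210400, 3.450200) → (2.582080, -0.109960)
0.200000: (2.582080, -0.109960); f=(4.053336, 3.322205) → (3.392747, 0.554481)
0.400000: (3.392747, 0.554481); f=(5.165155, 3.435619) → (4.425778, 1.241605)
(u(0.6), v(0.6)) ≈ (4.4258, 1.2416)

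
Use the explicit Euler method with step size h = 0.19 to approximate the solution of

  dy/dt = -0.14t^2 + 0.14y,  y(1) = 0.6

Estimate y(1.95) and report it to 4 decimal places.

Euler: y_{n+1} = y_n + h·f(t_n, y_n).
t=1.000000, y=0.600000: f=-0.056000 → y ← 0.600000 + 0.19·(-0.056000) = 0.589360
t=1.190000, y=0.589360: f=-0.115744 → y ← 0.589360 + 0.19·(-0.115744) = 0.567369
t=1.380000, y=0.567369: f=-0.187184 → y ← 0.567369 + 0.19·(-0.187184) = 0.531804
t=1.570000, y=0.531804: f=-0.270633 → y ← 0.531804 + 0.19·(-0.270633) = 0.480383
t=1.760000, y=0.480383: f=-0.366410 → y ← 0.480383 + 0.19·(-0.366410) = 0.410765
y(1.95) ≈ 0.4108

0.4108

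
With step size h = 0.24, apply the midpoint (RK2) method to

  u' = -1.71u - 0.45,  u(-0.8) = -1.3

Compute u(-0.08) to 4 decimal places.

Midpoint: k1 = f(s_n, u_n); k2 = f(s_n + h/2, u_n + (h/2)·k1); u_{n+1} = u_n + h·k2.
s=-0.800000, u=-1.300000:
  k1 = f(-0.800000, -1.300000) = 1.773000
  k2 = f(-0.680000, -1.087240) = 1.409180
  u ← -1.300000 + 0.24·1.409180 = -0.961797
s=-0.560000, u=-0.961797:
  k1 = f(-0.560000, -0.961797) = 1.194672
  k2 = f(-0.440000, -0.818436) = 0.949526
  u ← -0.961797 + 0.24·0.949526 = -0.733911
s=-0.320000, u=-0.733911:
  k1 = f(-0.320000, -0.733911) = 0.804987
  k2 = f(-0.200000, -0.637312) = 0.639804
  u ← -0.733911 + 0.24·0.639804 = -0.580358
u(-0.08) ≈ -0.5804

-0.5804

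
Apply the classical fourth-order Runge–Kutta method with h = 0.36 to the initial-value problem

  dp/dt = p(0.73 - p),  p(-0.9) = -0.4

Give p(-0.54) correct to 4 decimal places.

-0.6227

RK4: k1 = f(t_n, p_n); k2 = f(t_n + h/2, p_n + (h/2)·k1); k3 = f(t_n + h/2, p_n + (h/2)·k2); k4 = f(t_n + h, p_n + h·k3); p_{n+1} = p_n + (h/6)·(k1 + 2k2 + 2k3 + k4).
t=-0.900000, p=-0.400000:
  k1 = f(-0.900000, -0.400000) = -0.452000
  k2 = f(-0.720000, -0.481360) = -0.583100
  k3 = f(-0.720000, -0.504958) = -0.623602
  k4 = f(-0.540000, -0.624497) = -0.845879
  p ← -0.400000 + (0.36/6)·(k1 + 2k2 + 2k3 + k4) = -0.622677
p(-0.54) ≈ -0.6227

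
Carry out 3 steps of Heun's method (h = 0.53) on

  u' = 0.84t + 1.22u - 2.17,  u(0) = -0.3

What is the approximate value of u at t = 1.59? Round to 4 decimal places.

-9.5566

Heun: k1 = f(t_n, u_n); k2 = f(t_n + h, u_n + h·k1); u_{n+1} = u_n + (h/2)·(k1 + k2).
t=0.000000, u=-0.300000:
  k1 = f(0.000000, -0.300000) = -2.536000
  k2 = f(0.530000, -1.644080) = -3.730578
  u ← -0.300000 + (0.53/2)·(-2.536000 + (-3.730578)) = -1.960643
t=0.530000, u=-1.960643:
  k1 = f(0.530000, -1.960643) = -4.116785
  k2 = f(1.060000, -4.142539) = -6.333497
  u ← -1.960643 + (0.53/2)·(-4.116785 + (-6.333497)) = -4.729968
t=1.060000, u=-4.729968:
  k1 = f(1.060000, -4.729968) = -7.050161
  k2 = f(1.590000, -8.466553) = -11.163595
  u ← -4.729968 + (0.53/2)·(-7.050161 + (-11.163595)) = -9.556613
u(1.59) ≈ -9.5566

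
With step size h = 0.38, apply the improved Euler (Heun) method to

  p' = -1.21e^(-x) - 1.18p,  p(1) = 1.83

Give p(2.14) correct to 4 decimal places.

0.3676

Heun: k1 = f(x_n, p_n); k2 = f(x_n + h, p_n + h·k1); p_{n+1} = p_n + (h/2)·(k1 + k2).
x=1.000000, p=1.830000:
  k1 = f(1.000000, 1.830000) = -2.604534
  k2 = f(1.380000, 0.840277) = -1.295937
  p ← 1.830000 + (0.38/2)·(-2.604534 + (-1.295937)) = 1.088910
x=1.380000, p=1.088910:
  k1 = f(1.380000, 1.088910) = -1.589324
  k2 = f(1.760000, 0.484967) = -0.780436
  p ← 1.088910 + (0.38/2)·(-1.589324 + (-0.780436)) = 0.638656
x=1.760000, p=0.638656:
  k1 = f(1.760000, 0.638656) = -0.961788
  k2 = f(2.140000, 0.273176) = -0.464711
  p ← 0.638656 + (0.38/2)·(-0.961788 + (-0.464711)) = 0.367621
p(2.14) ≈ 0.3676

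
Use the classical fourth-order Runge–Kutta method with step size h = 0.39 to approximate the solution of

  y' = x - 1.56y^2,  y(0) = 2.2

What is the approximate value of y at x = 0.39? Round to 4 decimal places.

0.7908

RK4: k1 = f(x_n, y_n); k2 = f(x_n + h/2, y_n + (h/2)·k1); k3 = f(x_n + h/2, y_n + (h/2)·k2); k4 = f(x_n + h, y_n + h·k3); y_{n+1} = y_n + (h/6)·(k1 + 2k2 + 2k3 + k4).
x=0.000000, y=2.200000:
  k1 = f(0.000000, 2.200000) = -7.550400
  k2 = f(0.195000, 0.727672) = -0.631030
  k3 = f(0.195000, 2.076949) = -6.534399
  k4 = f(0.390000, -0.348416) = 0.200626
  y ← 2.200000 + (0.39/6)·(k1 + 2k2 + 2k3 + k4) = 0.790759
y(0.39) ≈ 0.7908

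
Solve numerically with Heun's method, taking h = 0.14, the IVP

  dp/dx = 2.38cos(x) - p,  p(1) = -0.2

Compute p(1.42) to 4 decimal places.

Heun: k1 = f(x_n, p_n); k2 = f(x_n + h, p_n + h·k1); p_{n+1} = p_n + (h/2)·(k1 + k2).
x=1.000000, p=-0.200000:
  k1 = f(1.000000, -0.200000) = 1.485919
  k2 = f(1.140000, 0.008029) = 0.985846
  p ← -0.200000 + (0.14/2)·(1.485919 + 0.985846) = -0.026976
x=1.140000, p=-0.026976:
  k1 = f(1.140000, -0.026976) = 1.020851
  k2 = f(1.280000, 0.115943) = 0.566439
  p ← -0.026976 + (0.14/2)·(1.020851 + 0.566439) = 0.084134
x=1.280000, p=0.084134:
  k1 = f(1.280000, 0.084134) = 0.598248
  k2 = f(1.420000, 0.167889) = 0.189648
  p ← 0.084134 + (0.14/2)·(0.598248 + 0.189648) = 0.139287
p(1.42) ≈ 0.1393

0.1393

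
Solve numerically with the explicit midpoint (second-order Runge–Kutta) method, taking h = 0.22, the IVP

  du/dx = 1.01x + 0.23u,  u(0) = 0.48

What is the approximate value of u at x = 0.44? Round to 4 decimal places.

0.6314

Midpoint: k1 = f(x_n, u_n); k2 = f(x_n + h/2, u_n + (h/2)·k1); u_{n+1} = u_n + h·k2.
x=0.000000, u=0.480000:
  k1 = f(0.000000, 0.480000) = 0.110400
  k2 = f(0.110000, 0.492144) = 0.224293
  u ← 0.480000 + 0.22·0.224293 = 0.529344
x=0.220000, u=0.529344:
  k1 = f(0.220000, 0.529344) = 0.343949
  k2 = f(0.330000, 0.567179) = 0.463751
  u ← 0.529344 + 0.22·0.463751 = 0.631370
u(0.44) ≈ 0.6314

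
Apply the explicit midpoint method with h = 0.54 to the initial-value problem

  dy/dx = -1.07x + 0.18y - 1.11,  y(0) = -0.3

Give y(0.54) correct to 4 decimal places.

Midpoint: k1 = f(x_n, y_n); k2 = f(x_n + h/2, y_n + (h/2)·k1); y_{n+1} = y_n + h·k2.
x=0.000000, y=-0.300000:
  k1 = f(0.000000, -0.300000) = -1.164000
  k2 = f(0.270000, -0.614280) = -1.509470
  y ← -0.300000 + 0.54·(-1.509470) = -1.115114
y(0.54) ≈ -1.1151

-1.1151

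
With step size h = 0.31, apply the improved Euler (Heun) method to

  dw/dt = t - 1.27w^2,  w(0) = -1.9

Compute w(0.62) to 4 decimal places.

Heun: k1 = f(t_n, w_n); k2 = f(t_n + h, w_n + h·k1); w_{n+1} = w_n + (h/2)·(k1 + k2).
t=0.000000, w=-1.900000:
  k1 = f(0.000000, -1.900000) = -4.584700
  k2 = f(0.310000, -3.321257) = -13.699050
  w ← -1.900000 + (0.31/2)·(-4.584700 + (-13.699050)) = -4.733981
t=0.310000, w=-4.733981:
  k1 = f(0.310000, -4.733981) = -28.151435
  k2 = f(0.620000, -13.460926) = -229.499592
  w ← -4.733981 + (0.31/2)·(-28.151435 + (-229.499592)) = -44.669890
w(0.62) ≈ -44.6699

-44.6699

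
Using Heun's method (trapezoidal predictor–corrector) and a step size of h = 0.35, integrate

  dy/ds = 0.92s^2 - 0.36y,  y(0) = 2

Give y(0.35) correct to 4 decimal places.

Heun: k1 = f(s_n, y_n); k2 = f(s_n + h, y_n + h·k1); y_{n+1} = y_n + (h/2)·(k1 + k2).
s=0.000000, y=2.000000:
  k1 = f(0.000000, 2.000000) = -0.720000
  k2 = f(0.350000, 1.748000) = -0.516580
  y ← 2.000000 + (0.35/2)·(-0.720000 + (-0.516580)) = 1.783599
y(0.35) ≈ 1.7836

1.7836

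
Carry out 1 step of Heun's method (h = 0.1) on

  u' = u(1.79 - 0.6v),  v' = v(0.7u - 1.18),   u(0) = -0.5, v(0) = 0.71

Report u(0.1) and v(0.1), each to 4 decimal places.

-0.5747, 0.6082

Heun on (u,v): k1 = f(x_n, state_n); k2 = f(x_n + h, state_n + h·k1); state_{n+1} = state_n + (h/2)·(k1 + k2).
0.000000: (-0.500000, 0.710000)
  k1 = (-0.682000, -1.086300)
  predictor → (-0.568200, 0.601370)
  k2 = (-0.812059, -0.948806)
  → (-0.574703, 0.608245)
(u(0.1), v(0.1)) ≈ (-0.5747, 0.6082)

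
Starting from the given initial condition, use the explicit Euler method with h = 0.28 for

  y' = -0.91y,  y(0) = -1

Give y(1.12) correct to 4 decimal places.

Euler: y_{n+1} = y_n + h·f(x_n, y_n).
x=0.000000, y=-1.000000: f=0.910000 → y ← -1.000000 + 0.28·0.910000 = -0.745200
x=0.280000, y=-0.745200: f=0.678132 → y ← -0.745200 + 0.28·0.678132 = -0.555323
x=0.560000, y=-0.555323: f=0.505344 → y ← -0.555323 + 0.28·0.505344 = -0.413827
x=0.840000, y=-0.413827: f=0.376582 → y ← -0.413827 + 0.28·0.376582 = -0.308384
y(1.12) ≈ -0.3084

-0.3084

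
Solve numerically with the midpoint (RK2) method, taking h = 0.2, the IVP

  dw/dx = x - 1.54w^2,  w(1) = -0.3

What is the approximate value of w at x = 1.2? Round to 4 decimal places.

-0.0941

Midpoint: k1 = f(x_n, w_n); k2 = f(x_n + h/2, w_n + (h/2)·k1); w_{n+1} = w_n + h·k2.
x=1.000000, w=-0.300000:
  k1 = f(1.000000, -0.300000) = 0.861400
  k2 = f(1.100000, -0.213860) = 1.029566
  w ← -0.300000 + 0.2·1.029566 = -0.094087
w(1.2) ≈ -0.0941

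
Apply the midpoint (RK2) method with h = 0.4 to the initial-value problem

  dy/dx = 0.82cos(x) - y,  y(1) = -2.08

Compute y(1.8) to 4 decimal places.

Midpoint: k1 = f(x_n, y_n); k2 = f(x_n + h/2, y_n + (h/2)·k1); y_{n+1} = y_n + h·k2.
x=1.000000, y=-2.080000:
  k1 = f(1.000000, -2.080000) = 2.523048
  k2 = f(1.200000, -1.575390) = 1.872524
  y ← -2.080000 + 0.4·1.872524 = -1.330990
x=1.400000, y=-1.330990:
  k1 = f(1.400000, -1.330990) = 1.470364
  k2 = f(1.600000, -1.036918) = 1.012974
  y ← -1.330990 + 0.4·1.012974 = -0.925801
y(1.8) ≈ -0.9258

-0.9258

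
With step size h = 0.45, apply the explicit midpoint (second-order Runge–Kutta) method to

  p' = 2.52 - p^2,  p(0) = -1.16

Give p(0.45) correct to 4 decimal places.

Midpoint: k1 = f(x_n, p_n); k2 = f(x_n + h/2, p_n + (h/2)·k1); p_{n+1} = p_n + h·k2.
x=0.000000, p=-1.160000:
  k1 = f(0.000000, -1.160000) = 1.174400
  k2 = f(0.225000, -0.895760) = 1.717614
  p ← -1.160000 + 0.45·1.717614 = -0.387074
p(0.45) ≈ -0.3871

-0.3871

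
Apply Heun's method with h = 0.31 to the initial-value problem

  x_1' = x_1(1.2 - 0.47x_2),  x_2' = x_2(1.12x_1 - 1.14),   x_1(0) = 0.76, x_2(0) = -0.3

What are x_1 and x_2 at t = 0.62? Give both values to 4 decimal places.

1.7106, -0.3265

Heun on (x_1,x_2): k1 = f(t_n, state_n); k2 = f(t_n + h, state_n + h·k1); state_{n+1} = state_n + (h/2)·(k1 + k2).
0.000000: (0.760000, -0.300000)
  k1 = (1.019160, 0.086640)
  predictor → (1.075940, -0.273142)
  k2 = (1.429253, -0.017769)
  → (1.139504, -0.289325)
0.310000: (1.139504, -0.289325)
  k1 = (1.522358, -0.039419)
  predictor → (1.611435, -0.301545)
  k2 = (2.162104, -0.200469)
  → (1.710596, -0.326508)
(x_1(0.62), x_2(0.62)) ≈ (1.7106, -0.3265)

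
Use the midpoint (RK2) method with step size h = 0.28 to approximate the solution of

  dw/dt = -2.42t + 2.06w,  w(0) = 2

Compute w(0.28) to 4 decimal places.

Midpoint: k1 = f(t_n, w_n); k2 = f(t_n + h/2, w_n + (h/2)·k1); w_{n+1} = w_n + h·k2.
t=0.000000, w=2.000000:
  k1 = f(0.000000, 2.000000) = 4.120000
  k2 = f(0.140000, 2.576800) = 4.969408
  w ← 2.000000 + 0.28·4.969408 = 3.391434
w(0.28) ≈ 3.3914

3.3914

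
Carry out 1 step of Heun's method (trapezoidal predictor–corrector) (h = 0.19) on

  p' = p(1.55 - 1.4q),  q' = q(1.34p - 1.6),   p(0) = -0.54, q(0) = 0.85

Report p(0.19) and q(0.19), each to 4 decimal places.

-0.6070, 0.5553

Heun on (p,q): k1 = f(t_n, state_n); k2 = f(t_n + h, state_n + h·k1); state_{n+1} = state_n + (h/2)·(k1 + k2).
0.000000: (-0.540000, 0.850000)
  k1 = (-0.194400, -1.975060)
  predictor → (-0.576936, 0.474739)
  k2 = (-0.510799, -1.126599)
  → (-0.606994, 0.555342)
(p(0.19), q(0.19)) ≈ (-0.6070, 0.5553)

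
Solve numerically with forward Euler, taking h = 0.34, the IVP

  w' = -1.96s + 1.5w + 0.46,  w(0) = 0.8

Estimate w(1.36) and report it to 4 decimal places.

Euler: w_{n+1} = w_n + h·f(s_n, w_n).
s=0.000000, w=0.800000: f=1.660000 → w ← 0.800000 + 0.34·1.660000 = 1.364400
s=0.340000, w=1.364400: f=1.840200 → w ← 1.364400 + 0.34·1.840200 = 1.990068
s=0.680000, w=1.990068: f=2.112302 → w ← 1.990068 + 0.34·2.112302 = 2.708251
s=1.020000, w=2.708251: f=2.523176 → w ← 2.708251 + 0.34·2.523176 = 3.566131
w(1.36) ≈ 3.5661

3.5661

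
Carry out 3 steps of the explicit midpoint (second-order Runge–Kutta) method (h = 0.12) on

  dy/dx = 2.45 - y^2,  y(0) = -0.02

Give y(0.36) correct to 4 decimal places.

0.7848

Midpoint: k1 = f(x_n, y_n); k2 = f(x_n + h/2, y_n + (h/2)·k1); y_{n+1} = y_n + h·k2.
x=0.000000, y=-0.020000:
  k1 = f(0.000000, -0.020000) = 2.449600
  k2 = f(0.060000, 0.126976) = 2.433877
  y ← -0.020000 + 0.12·2.433877 = 0.272065
x=0.120000, y=0.272065:
  k1 = f(0.120000, 0.272065) = 2.375980
  k2 = f(0.180000, 0.414624) = 2.278087
  y ← 0.272065 + 0.12·2.278087 = 0.545436
x=0.240000, y=0.545436:
  k1 = f(0.240000, 0.545436) = 2.152500
  k2 = f(0.300000, 0.674586) = 1.994934
  y ← 0.545436 + 0.12·1.994934 = 0.784828
y(0.36) ≈ 0.7848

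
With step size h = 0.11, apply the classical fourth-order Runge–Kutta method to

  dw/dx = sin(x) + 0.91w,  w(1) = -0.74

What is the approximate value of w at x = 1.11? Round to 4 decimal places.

-0.7174

RK4: k1 = f(x_n, w_n); k2 = f(x_n + h/2, w_n + (h/2)·k1); k3 = f(x_n + h/2, w_n + (h/2)·k2); k4 = f(x_n + h, w_n + h·k3); w_{n+1} = w_n + (h/6)·(k1 + 2k2 + 2k3 + k4).
x=1.000000, w=-0.740000:
  k1 = f(1.000000, -0.740000) = 0.168071
  k2 = f(1.055000, -0.730756) = 0.204912
  k3 = f(1.055000, -0.728730) = 0.206756
  k4 = f(1.110000, -0.717257) = 0.242995
  w ← -0.740000 + (0.11/6)·(k1 + 2k2 + 2k3 + k4) = -0.717369
w(1.11) ≈ -0.7174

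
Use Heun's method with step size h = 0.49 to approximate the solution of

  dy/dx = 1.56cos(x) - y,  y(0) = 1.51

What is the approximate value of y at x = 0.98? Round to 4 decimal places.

Heun: k1 = f(x_n, y_n); k2 = f(x_n + h, y_n + h·k1); y_{n+1} = y_n + (h/2)·(k1 + k2).
x=0.000000, y=1.510000:
  k1 = f(0.000000, 1.510000) = 0.050000
  k2 = f(0.490000, 1.534500) = -0.158061
  y ← 1.510000 + (0.49/2)·(0.050000 + (-0.158061)) = 1.483525
x=0.490000, y=1.483525:
  k1 = f(0.490000, 1.483525) = -0.107086
  k2 = f(0.980000, 1.431053) = -0.562098
  y ← 1.483525 + (0.49/2)·(-0.107086 + (-0.562098)) = 1.319575
y(0.98) ≈ 1.3196

1.3196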